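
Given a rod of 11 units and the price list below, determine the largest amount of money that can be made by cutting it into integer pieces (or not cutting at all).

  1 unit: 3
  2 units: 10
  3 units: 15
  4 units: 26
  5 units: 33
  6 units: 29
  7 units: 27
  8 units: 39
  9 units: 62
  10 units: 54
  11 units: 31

Let r[k] be the best obtainable value from length k. For each k, try every first piece i and keep the best of price[i] + r[k−i].
r[1] = 3
r[2] = max(3+3, 10+0) = 10
r[3] = max(3+10, 10+3, 15+0) = 15
r[4] = max(3+15, 10+10, 15+3, 26+0) = 26
r[5] = max(3+26, 10+15, 15+10, 26+3, 33+0) = 33
r[6] = max(3+33, 10+26, 15+15, 26+10, 33+3, 29+0) = 36
r[7] = max(3+36, 10+33, 15+26, …, 29+3, 27+0) = 43
r[8] = max(3+43, 10+36, 15+33, …, 27+3, 39+0) = 52
r[9] = max(3+52, 10+43, 15+36, …, 39+3, 62+0) = 62
r[10] = max(3+62, 10+52, 15+43, …, 62+3, 54+0) = 66
r[11] = max(3+66, 10+62, 15+52, …, 54+3, 31+0) = 72
One optimal cutting: 9 + 2 → 62 + 10 = 72.

72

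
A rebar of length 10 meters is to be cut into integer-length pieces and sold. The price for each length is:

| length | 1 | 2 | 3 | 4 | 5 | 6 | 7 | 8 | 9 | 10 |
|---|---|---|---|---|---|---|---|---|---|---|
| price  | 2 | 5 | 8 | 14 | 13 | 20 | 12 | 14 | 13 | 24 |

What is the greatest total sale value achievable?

Consider every possible first cut. best[k] is the best of p[i]+best[k−i] over all sellable i≤k.
best[1] = 2
best[2] = max(2+2, 5+0) = 5
best[3] = max(2+5, 5+2, 8+0) = 8
best[4] = max(2+8, 5+5, 8+2, 14+0) = 14
best[5] = max(2+14, 5+8, 8+5, 14+2, 13+0) = 16
best[6] = max(2+16, 5+14, 8+8, 14+5, 13+2, 20+0) = 20
best[7] = max(2+20, 5+16, 8+14, …, 20+2, 12+0) = 22
best[8] = max(2+22, 5+20, 8+16, …, 12+2, 14+0) = 28
best[9] = max(2+28, 5+22, 8+20, …, 14+2, 13+0) = 30
best[10] = max(2+30, 5+28, 8+22, …, 13+2, 24+0) = 34
One optimal cutting: 6 + 4 → ₹20 + ₹14 = ₹34.

34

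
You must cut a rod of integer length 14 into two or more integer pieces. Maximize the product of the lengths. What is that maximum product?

Fill g[k] for k=2..14: at each k try every first piece i and multiply by the better of (k−i) uncut or g[k−i].
g[2] = 1*max(1,0) = 1*1 = 1
g[3] = 1*max(2,1) = 1*2 = 2
g[4] = 2*max(2,1) = 2*2 = 4
g[5] = 2*max(3,2) = 2*3 = 6
g[6] = 3*max(3,2) = 3*3 = 9
g[7] = 2*max(5,6) = 2*6 = 12
g[8] = 2*max(6,9) = 2*9 = 18
g[9] = 3*max(6,9) = 3*9 = 27
g[10] = 2*max(8,18) = 2*18 = 36
g[11] = 2*max(9,27) = 2*27 = 54
g[12] = 3*max(9,27) = 3*27 = 81
g[13] = 2*max(11,54) = 2*54 = 108
g[14] = 2*max(12,81) = 2*81 = 162
One optimal split: 3 + 3 + 3 + 3 + 2; product 3*3*3*3*2 = 162.

162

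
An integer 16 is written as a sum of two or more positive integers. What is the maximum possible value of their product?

324

Fill f[k] for k=2..16: at each k try every first piece i and multiply by the better of (k−i) uncut or f[k−i].
f[2] = 1·max(1,0) = 1·1 = 1
f[3] = max(1·2, 2·1) = 2
f[4] = max(1·3, 2·2, 3·1) = 4
f[5] = max(1·4, 2·3, 3·2, 4·1) = 6
f[6] = max(1·6, 2·4, 3·3, 4·2, 5·1) = 9
f[7] = max(1·9, 2·6, 3·4, 4·3, 5·2, 6·1) = 12
f[8] = max(1·12, 2·9, 3·6, …, 6·2, 7·1) = 18
f[9] = max(1·18, 2·12, 3·9, …, 7·2, 8·1) = 27
f[10] = max(1·27, 2·18, 3·12, …, 8·2, 9·1) = 36
f[11] = max(1·36, 2·27, 3·18, …, 9·2, 10·1) = 54
f[12] = max(1·54, 2·36, 3·27, …, 10·2, 11·1) = 81
f[13] = max(1·81, 2·54, 3·36, …, 11·2, 12·1) = 108
f[14] = max(1·108, 2·81, 3·54, …, 12·2, 13·1) = 162
f[15] = max(1·162, 2·108, 3·81, …, 13·2, 14·1) = 243
f[16] = max(1·243, 2·162, 3·108, …, 14·2, 15·1) = 324
One optimal split: 3 + 3 + 3 + 3 + 2 + 2; product 3·3·3·3·2·2 = 324.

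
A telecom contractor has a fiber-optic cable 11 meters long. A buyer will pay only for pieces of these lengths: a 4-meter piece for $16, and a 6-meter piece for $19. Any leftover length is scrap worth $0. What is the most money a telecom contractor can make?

35

Consider every possible first cut. best[k] is the best of p[i]+best[k−i] over all sellable i≤k.
best[1] = 0
best[2] = 0
best[3] = 0
best[4] = 16
best[5] = 16
best[6] = max(16+0, 19+0) = 19
best[7] = max(16+0, 19+0) = 19
best[8] = max(16+16, 19+0) = 32
best[9] = max(16+16, 19+0) = 32
best[10] = max(16+19, 19+16) = 35
best[11] = max(16+19, 19+16) = 35
One optimal cutting: pieces 6 + 4 with 1 meter of scrap → $35.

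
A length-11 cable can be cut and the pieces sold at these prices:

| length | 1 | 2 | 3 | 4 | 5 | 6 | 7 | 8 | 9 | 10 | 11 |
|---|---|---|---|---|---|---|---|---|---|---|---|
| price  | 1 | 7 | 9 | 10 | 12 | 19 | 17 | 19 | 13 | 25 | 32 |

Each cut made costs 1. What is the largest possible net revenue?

Build r[k] bottom-up: r[k] = max over allowed piece i of (p[i] + r[k−i]) − 1 per cut.
r[1] = 1
r[2] = max(1+1-1, 7+0) = 7
r[3] = max(1+7-1, 7+1-1, 9+0) = 9
r[4] = max(1+9-1, 7+7-1, 9+1-1, 10+0) = 13
r[5] = max(1+13-1, 7+9-1, 9+7-1, 10+1-1, 12+0) = 15
r[6] = max(1+15-1, 7+13-1, 9+9-1, 10+7-1, 12+1-1, 19+0) = 19
r[7] = max(1+19-1, 7+15-1, 9+13-1, …, 19+1-1, 17+0) = 21
r[8] = max(1+21-1, 7+19-1, 9+15-1, …, 17+1-1, 19+0) = 25
r[9] = max(1+25-1, 7+21-1, 9+19-1, …, 19+1-1, 13+0) = 27
r[10] = max(1+27-1, 7+25-1, 9+21-1, …, 13+1-1, 25+0) = 31
r[11] = max(1+31-1, 7+27-1, 9+25-1, …, 25+1-1, 32+0) = 33
One optimal plan: pieces 3 + 2 + 2 + 2 + 2 (4 cuts) → 37 − 4 = 33.

33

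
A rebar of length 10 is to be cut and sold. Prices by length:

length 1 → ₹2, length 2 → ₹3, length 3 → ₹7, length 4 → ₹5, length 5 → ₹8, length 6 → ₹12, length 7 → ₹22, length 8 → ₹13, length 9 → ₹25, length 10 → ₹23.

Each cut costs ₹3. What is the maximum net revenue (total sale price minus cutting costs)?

26

Consider every possible first cut. r[k] is the best of p[i]+r[k−i] over all sellable i≤k, charging 3 whenever i<k.
r[1] = 2
r[2] = 3
r[3] = 7
r[4] = 6  (first piece 1, then r[3]=7)
r[5] = 8
r[6] = 12
r[7] = 22
r[8] = 21  (first piece 1, then r[7]=22)
r[9] = 25
r[10] = 26  (first piece 3, then r[7]=22)
One optimal plan: pieces 7 + 3 (1 cut) → ₹29 − ₹3 = ₹26.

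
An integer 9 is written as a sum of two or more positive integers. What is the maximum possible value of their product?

27

Define P[k] = max over 1≤i<k of i · max(k−i, P[k−i]); the inner max lets the remainder stay uncut if that's better.
P[2] = 1×max(1,0) = 1×1 = 1
P[3] = 1×max(2,1) = 1×2 = 2
P[4] = 2×max(2,1) = 2×2 = 4
P[5] = 2×max(3,2) = 2×3 = 6
P[6] = 3×max(3,2) = 3×3 = 9
P[7] = 2×max(5,6) = 2×6 = 12
P[8] = 2×max(6,9) = 2×9 = 18
P[9] = 3×max(6,9) = 3×9 = 27
One optimal split: 3 + 3 + 3; product 3×3×3 = 27.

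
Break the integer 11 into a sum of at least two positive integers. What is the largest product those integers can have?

54

Fill m[k] for k=2..11: at each k try every first piece i and multiply by the better of (k−i) uncut or m[k−i].
m[2] = 1*max(1,0) = 1*1 = 1
m[3] = 1*max(2,1) = 1*2 = 2
m[4] = 2*max(2,1) = 2*2 = 4
m[5] = 2*max(3,2) = 2*3 = 6
m[6] = 3*max(3,2) = 3*3 = 9
m[7] = 2*max(5,6) = 2*6 = 12
m[8] = 2*max(6,9) = 2*9 = 18
m[9] = 3*max(6,9) = 3*9 = 27
m[10] = 2*max(8,18) = 2*18 = 36
m[11] = 2*max(9,27) = 2*27 = 54
One optimal split: 3 + 3 + 3 + 2; product 3*3*3*2 = 54.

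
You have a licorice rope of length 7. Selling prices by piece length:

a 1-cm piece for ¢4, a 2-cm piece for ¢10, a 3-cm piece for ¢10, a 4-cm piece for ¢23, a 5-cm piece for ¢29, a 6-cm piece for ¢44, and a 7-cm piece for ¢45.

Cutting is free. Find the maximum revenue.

Build best[k] bottom-up: best[k] = max over allowed piece i of (p[i] + best[k−i]).
best[1] = 4
best[2] = 10
best[3] = 14  (first piece 1, then best[2]=10)
best[4] = 23
best[5] = 29
best[6] = 44
best[7] = 48  (first piece 1, then best[6]=44)
One optimal cutting: 6 + 1 → ¢44 + ¢4 = ¢48.

48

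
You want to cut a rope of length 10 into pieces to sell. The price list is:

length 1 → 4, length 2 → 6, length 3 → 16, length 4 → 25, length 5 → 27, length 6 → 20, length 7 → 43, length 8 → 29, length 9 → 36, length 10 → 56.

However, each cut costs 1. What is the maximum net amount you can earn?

58

Build r[k] bottom-up: r[k] = max over allowed piece i of (p[i] + r[k−i]) − 1 per cut.
r[1] = 4
r[2] = 7  (first piece 1, then r[1]=4)
r[3] = 16
r[4] = 25
r[5] = 28  (first piece 1, then r[4]=25)
r[6] = 31  (first piece 1, then r[5]=28)
r[7] = 43
r[8] = 49  (first piece 4, then r[4]=25)
r[9] = 52  (first piece 1, then r[8]=49)
r[10] = 58  (first piece 3, then r[7]=43)
One optimal plan: pieces 7 + 3 (1 cut) → 59 − 1 = 58.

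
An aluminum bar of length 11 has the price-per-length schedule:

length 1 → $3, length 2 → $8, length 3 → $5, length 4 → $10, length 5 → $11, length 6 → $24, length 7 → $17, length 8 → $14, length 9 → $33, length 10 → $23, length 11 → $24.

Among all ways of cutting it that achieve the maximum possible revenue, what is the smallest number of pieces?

Let r[k] be the best obtainable value from length k. For each k, try every first piece i and keep the best of price[i] + r[k−i].
r[1] = 3
r[2] = max(3+3, 8+0) = 8
r[3] = max(3+8, 8+3, 5+0) = 11
r[4] = max(3+11, 8+8, 5+3, 10+0) = 16
r[5] = max(3+16, 8+11, 5+8, 10+3, 11+0) = 19
r[6] = max(3+19, 8+16, 5+11, 10+8, 11+3, 24+0) = 24
r[7] = max(3+24, 8+19, 5+16, …, 24+3, 17+0) = 27
r[8] = max(3+27, 8+24, 5+19, …, 17+3, 14+0) = 32
r[9] = max(3+32, 8+27, 5+24, …, 14+3, 33+0) = 35
r[10] = max(3+35, 8+32, 5+27, …, 33+3, 23+0) = 40
r[11] = max(3+40, 8+35, 5+32, …, 23+3, 24+0) = 43
Maximum revenue is $43.
Now minimize piece count subject to staying optimal: for each k, pieces[k] = 1 + min over i with p[i]+r[k−i]=r[k] of pieces[k−i].
pieces[8] = 2
pieces[9] = 3
pieces[10] = 3
pieces[11] = 4

4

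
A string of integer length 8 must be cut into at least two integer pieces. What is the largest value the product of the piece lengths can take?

Fill m[k] for k=2..8: at each k try every first piece i and multiply by the better of (k−i) uncut or m[k−i].
m[2] = 1×max(1,0) = 1×1 = 1
m[3] = 1×max(2,1) = 1×2 = 2
m[4] = 2×max(2,1) = 2×2 = 4
m[5] = 2×max(3,2) = 2×3 = 6
m[6] = 3×max(3,2) = 3×3 = 9
m[7] = 2×max(5,6) = 2×6 = 12
m[8] = 2×max(6,9) = 2×9 = 18
One optimal split: 3 + 3 + 2; product 3×3×2 = 18.

18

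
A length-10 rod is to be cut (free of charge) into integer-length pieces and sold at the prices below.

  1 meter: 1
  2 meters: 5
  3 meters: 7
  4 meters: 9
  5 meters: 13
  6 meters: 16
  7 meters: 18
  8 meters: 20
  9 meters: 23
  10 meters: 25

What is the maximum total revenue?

26

Let best[k] be the best obtainable value from length k. For each k, try every first piece i and keep the best of price[i] + best[k−i].
best[1] = 1
best[2] = 5
best[3] = 7
best[4] = 10  (first piece 2, then best[2]=5)
best[5] = 13
best[6] = 16
best[7] = 18  (first piece 2, then best[5]=13)
best[8] = 21  (first piece 2, then best[6]=16)
best[9] = 23  (first piece 2, then best[7]=18)
best[10] = 26  (first piece 2, then best[8]=21)
One optimal cutting: 6 + 2 + 2 → 16 + 5 + 5 = 26.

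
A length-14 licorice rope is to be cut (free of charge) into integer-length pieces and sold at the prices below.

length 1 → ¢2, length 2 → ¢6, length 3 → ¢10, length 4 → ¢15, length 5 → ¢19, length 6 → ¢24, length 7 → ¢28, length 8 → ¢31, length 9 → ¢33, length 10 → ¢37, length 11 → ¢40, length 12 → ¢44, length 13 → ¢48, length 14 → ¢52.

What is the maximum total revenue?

56

Let R[k] be the best obtainable value from length k. For each k, try every first piece i and keep the best of price[i] + R[k−i].
R[1] = 2
R[2] = 6
R[3] = 10
R[4] = 15
R[5] = 19
R[6] = 24
R[7] = 28
R[8] = 31
R[9] = 34  (first piece 2, then R[7]=28)
R[10] = 39  (first piece 4, then R[6]=24)
R[11] = 43  (first piece 4, then R[7]=28)
R[12] = 48  (first piece 6, then R[6]=24)
R[13] = 52  (first piece 6, then R[7]=28)
R[14] = 56  (first piece 7, then R[7]=28)
One optimal cutting: 7 + 7 → ¢28 + ¢28 = ¢56.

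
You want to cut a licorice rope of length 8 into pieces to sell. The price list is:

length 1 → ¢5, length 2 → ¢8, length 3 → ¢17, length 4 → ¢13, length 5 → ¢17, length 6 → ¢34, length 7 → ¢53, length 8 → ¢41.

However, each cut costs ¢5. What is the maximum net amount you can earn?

53

Let net[k] be the best obtainable value from length k. For each k, try every first piece i and keep the best of price[i] + net[k−i] minus the 5 cut fee when i<k.
net[1] = 5
net[2] = 8
net[3] = 17
net[4] = 17  (first piece 1, then net[3]=17)
net[5] = 20  (first piece 2, then net[3]=17)
net[6] = 34
net[7] = 53
net[8] = 53  (first piece 1, then net[7]=53)
One optimal plan: pieces 7 + 1 (1 cut) → ¢58 − ¢5 = ¢53.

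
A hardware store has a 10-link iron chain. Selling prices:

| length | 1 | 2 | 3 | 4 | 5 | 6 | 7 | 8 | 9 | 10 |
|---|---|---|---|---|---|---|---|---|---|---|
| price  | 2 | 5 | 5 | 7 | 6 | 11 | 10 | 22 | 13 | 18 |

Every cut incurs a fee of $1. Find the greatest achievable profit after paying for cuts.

Consider every possible first cut. v[k] is the best of p[i]+v[k−i] over all sellable i≤k, charging 1 whenever i<k.
v[1] = 2
v[2] = max(2+2-1, 5+0) = 5
v[3] = max(2+5-1, 5+2-1, 5+0) = 6
v[4] = max(2+6-1, 5+5-1, 5+2-1, 7+0) = 9
v[5] = max(2+9-1, 5+6-1, 5+5-1, 7+2-1, 6+0) = 10
v[6] = max(2+10-1, 5+9-1, 5+6-1, 7+5-1, 6+2-1, 11+0) = 13
v[7] = max(2+13-1, 5+10-1, 5+9-1, …, 11+2-1, 10+0) = 14
v[8] = max(2+14-1, 5+13-1, 5+10-1, …, 10+2-1, 22+0) = 22
v[9] = max(2+22-1, 5+14-1, 5+13-1, …, 22+2-1, 13+0) = 23
v[10] = max(2+23-1, 5+22-1, 5+14-1, …, 13+2-1, 18+0) = 26
One optimal plan: pieces 8 + 2 (1 cut) → $27 − $1 = $26.

26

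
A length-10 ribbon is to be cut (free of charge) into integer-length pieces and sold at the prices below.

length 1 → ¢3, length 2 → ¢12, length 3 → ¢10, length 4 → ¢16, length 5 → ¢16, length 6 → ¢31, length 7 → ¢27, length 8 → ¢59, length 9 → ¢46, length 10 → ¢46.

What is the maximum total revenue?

71

Build R[k] bottom-up: R[k] = max over allowed piece i of (p[i] + R[k−i]).
R[1] = 3
R[2] = max(3+3, 12+0) = 12
R[3] = max(3+12, 12+3, 10+0) = 15
R[4] = max(3+15, 12+12, 10+3, 16+0) = 24
R[5] = max(3+24, 12+15, 10+12, 16+3, 16+0) = 27
R[6] = max(3+27, 12+24, 10+15, 16+12, 16+3, 31+0) = 36
R[7] = max(3+36, 12+27, 10+24, …, 31+3, 27+0) = 39
R[8] = max(3+39, 12+36, 10+27, …, 27+3, 59+0) = 59
R[9] = max(3+59, 12+39, 10+36, …, 59+3, 46+0) = 62
R[10] = max(3+62, 12+59, 10+39, …, 46+3, 46+0) = 71
One optimal cutting: 8 + 2 → ¢59 + ¢12 = ¢71.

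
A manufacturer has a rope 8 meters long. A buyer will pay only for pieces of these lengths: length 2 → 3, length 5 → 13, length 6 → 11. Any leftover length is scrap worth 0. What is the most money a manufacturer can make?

16

Build f[k] bottom-up: f[k] = max over allowed piece i of (p[i] + f[k−i]).
f[1] = 0
f[2] = 3
f[3] = 3
f[4] = 6  (first piece 2, then f[2]=3)
f[5] = max(3+3, 13+0) = 13
f[6] = max(3+6, 13+0, 11+0) = 13
f[7] = max(3+13, 13+3, 11+0) = 16
f[8] = max(3+13, 13+3, 11+3) = 16
One optimal cutting: pieces 5 + 2 with 1 meter of scrap → 16.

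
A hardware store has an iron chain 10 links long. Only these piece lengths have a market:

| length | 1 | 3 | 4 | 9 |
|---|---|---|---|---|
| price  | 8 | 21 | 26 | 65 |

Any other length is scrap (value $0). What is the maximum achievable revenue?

Let r[k] be the best obtainable value from length k. For each k, try every first piece i and keep the best of price[i] + r[k−i].
r[1] = 8
r[2] = 16  (first piece 1, then r[1]=8)
r[3] = max(8+16, 21+0) = 24
r[4] = max(8+24, 21+8, 26+0) = 32
r[5] = max(8+32, 21+16, 26+8) = 40
r[6] = max(8+40, 21+24, 26+16) = 48
r[7] = max(8+48, 21+32, 26+24) = 56
r[8] = max(8+56, 21+40, 26+32) = 64
r[9] = max(8+64, 21+48, 26+40, 65+0) = 72
r[10] = max(8+72, 21+56, 26+48, 65+8) = 80
One optimal cutting: 1 + 1 + 1 + 1 + 1 + 1 + 1 + 1 + 1 + 1 → $80.

80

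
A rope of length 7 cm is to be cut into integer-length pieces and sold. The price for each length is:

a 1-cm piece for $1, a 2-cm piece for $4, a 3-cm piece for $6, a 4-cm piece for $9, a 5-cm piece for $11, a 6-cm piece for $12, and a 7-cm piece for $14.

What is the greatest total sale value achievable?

Let v[k] be the best obtainable value from length k. For each k, try every first piece i and keep the best of price[i] + v[k−i].
v[1] = 1
v[2] = max(1+1, 4+0) = 4
v[3] = max(1+4, 4+1, 6+0) = 6
v[4] = max(1+6, 4+4, 6+1, 9+0) = 9
v[5] = max(1+9, 4+6, 6+4, 9+1, 11+0) = 11
v[6] = max(1+11, 4+9, 6+6, 9+4, 11+1, 12+0) = 13
v[7] = max(1+13, 4+11, 6+9, …, 12+1, 14+0) = 15
One optimal cutting: 5 + 2 → $11 + $4 = $15.

15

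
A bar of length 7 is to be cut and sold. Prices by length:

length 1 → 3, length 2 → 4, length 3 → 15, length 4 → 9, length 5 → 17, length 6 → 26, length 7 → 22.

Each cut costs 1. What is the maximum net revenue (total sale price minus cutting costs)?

Build net[k] bottom-up: net[k] = max over allowed piece i of (p[i] + net[k−i]) − 1 per cut.
net[1] = 3
net[2] = max(3+3-1, 4+0) = 5
net[3] = max(3+5-1, 4+3-1, 15+0) = 15
net[4] = max(3+15-1, 4+5-1, 15+3-1, 9+0) = 17
net[5] = max(3+17-1, 4+15-1, 15+5-1, 9+3-1, 17+0) = 19
net[6] = max(3+19-1, 4+17-1, 15+15-1, 9+5-1, 17+3-1, 26+0) = 29
net[7] = max(3+29-1, 4+19-1, 15+17-1, …, 26+3-1, 22+0) = 31
One optimal plan: pieces 3 + 3 + 1 (2 cuts) → 33 − 2 = 31.

31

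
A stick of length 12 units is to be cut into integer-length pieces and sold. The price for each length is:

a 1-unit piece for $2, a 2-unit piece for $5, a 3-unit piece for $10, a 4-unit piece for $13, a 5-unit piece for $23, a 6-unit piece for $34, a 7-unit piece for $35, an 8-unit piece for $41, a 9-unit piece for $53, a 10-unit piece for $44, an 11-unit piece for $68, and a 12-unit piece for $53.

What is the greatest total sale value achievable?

70

Build best[k] bottom-up: best[k] = max over allowed piece i of (p[i] + best[k−i]).
best[1] = 2
best[2] = max(2+2, 5+0) = 5
best[3] = max(2+5, 5+2, 10+0) = 10
best[4] = max(2+10, 5+5, 10+2, 13+0) = 13
best[5] = max(2+13, 5+10, 10+5, 13+2, 23+0) = 23
best[6] = max(2+23, 5+13, 10+10, 13+5, 23+2, 34+0) = 34
best[7] = max(2+34, 5+23, 10+13, …, 34+2, 35+0) = 36
best[8] = max(2+36, 5+34, 10+23, …, 35+2, 41+0) = 41
best[9] = max(2+41, 5+36, 10+34, …, 41+2, 53+0) = 53
best[10] = max(2+53, 5+41, 10+36, …, 53+2, 44+0) = 55
best[11] = max(2+55, 5+53, 10+41, …, 44+2, 68+0) = 68
best[12] = max(2+68, 5+55, 10+53, …, 68+2, 53+0) = 70
One optimal cutting: 11 + 1 → $68 + $2 = $70.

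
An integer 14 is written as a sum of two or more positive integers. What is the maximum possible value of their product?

162

Fill g[k] for k=2..14: at each k try every first piece i and multiply by the better of (k−i) uncut or g[k−i].
g[2] = 1·max(1,0) = 1·1 = 1
g[3] = 1·max(2,1) = 1·2 = 2
g[4] = 2·max(2,1) = 2·2 = 4
g[5] = 2·max(3,2) = 2·3 = 6
g[6] = 3·max(3,2) = 3·3 = 9
g[7] = 2·max(5,6) = 2·6 = 12
g[8] = 2·max(6,9) = 2·9 = 18
g[9] = 3·max(6,9) = 3·9 = 27
g[10] = 2·max(8,18) = 2·18 = 36
g[11] = 2·max(9,27) = 2·27 = 54
g[12] = 3·max(9,27) = 3·27 = 81
g[13] = 2·max(11,54) = 2·54 = 108
g[14] = 2·max(12,81) = 2·81 = 162
One optimal split: 3 + 3 + 3 + 3 + 2; product 3·3·3·3·2 = 162.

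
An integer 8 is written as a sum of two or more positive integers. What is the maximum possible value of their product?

18

Fill prod[k] for k=2..8: at each k try every first piece i and multiply by the better of (k−i) uncut or prod[k−i].
prod[2] = 1·max(1,0) = 1·1 = 1
prod[3] = 1·max(2,1) = 1·2 = 2
prod[4] = 2·max(2,1) = 2·2 = 4
prod[5] = 2·max(3,2) = 2·3 = 6
prod[6] = 3·max(3,2) = 3·3 = 9
prod[7] = 2·max(5,6) = 2·6 = 12
prod[8] = 2·max(6,9) = 2·9 = 18
One optimal split: 3 + 3 + 2; product 3·3·2 = 18.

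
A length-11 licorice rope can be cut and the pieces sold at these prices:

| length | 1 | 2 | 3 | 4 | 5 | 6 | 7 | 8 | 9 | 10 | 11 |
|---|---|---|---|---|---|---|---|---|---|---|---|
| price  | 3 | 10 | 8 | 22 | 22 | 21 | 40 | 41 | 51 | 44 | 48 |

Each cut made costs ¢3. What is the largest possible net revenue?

59

Consider every possible first cut. v[k] is the best of p[i]+v[k−i] over all sellable i≤k, charging 3 whenever i<k.
v[1] = 3
v[2] = 10
v[3] = 10  (first piece 1, then v[2]=10)
v[4] = 22
v[5] = 22  (first piece 1, then v[4]=22)
v[6] = 29  (first piece 2, then v[4]=22)
v[7] = 40
v[8] = 41  (first piece 4, then v[4]=22)
v[9] = 51
v[10] = 51  (first piece 1, then v[9]=51)
v[11] = 59  (first piece 4, then v[7]=40)
One optimal plan: pieces 7 + 4 (1 cut) → ¢62 − ¢3 = ¢59.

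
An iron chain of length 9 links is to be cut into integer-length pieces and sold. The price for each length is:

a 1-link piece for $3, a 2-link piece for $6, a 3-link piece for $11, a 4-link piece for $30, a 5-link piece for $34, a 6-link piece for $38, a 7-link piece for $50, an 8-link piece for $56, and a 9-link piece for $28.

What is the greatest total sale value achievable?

Let r[k] be the best obtainable value from length k. For each k, try every first piece i and keep the best of price[i] + r[k−i].
r[1] = 3
r[2] = 6  (first piece 1, then r[1]=3)
r[3] = 11
r[4] = 30
r[5] = 34
r[6] = 38
r[7] = 50
r[8] = 60  (first piece 4, then r[4]=30)
r[9] = 64  (first piece 4, then r[5]=34)
One optimal cutting: 5 + 4 → $34 + $30 = $64.

64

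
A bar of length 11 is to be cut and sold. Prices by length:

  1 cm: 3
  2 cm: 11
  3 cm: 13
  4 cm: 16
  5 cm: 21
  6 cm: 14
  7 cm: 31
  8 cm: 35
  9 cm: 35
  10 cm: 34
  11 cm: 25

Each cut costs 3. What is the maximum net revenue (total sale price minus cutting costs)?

Consider every possible first cut. net[k] is the best of p[i]+net[k−i] over all sellable i≤k, charging 3 whenever i<k.
net[1] = 3
net[2] = 11
net[3] = 13
net[4] = 19  (first piece 2, then net[2]=11)
net[5] = 21  (first piece 2, then net[3]=13)
net[6] = 27  (first piece 2, then net[4]=19)
net[7] = 31
net[8] = 35  (first piece 2, then net[6]=27)
net[9] = 39  (first piece 2, then net[7]=31)
net[10] = 43  (first piece 2, then net[8]=35)
net[11] = 47  (first piece 2, then net[9]=39)
One optimal plan: pieces 7 + 2 + 2 (2 cuts) → 53 − 6 = 47.

47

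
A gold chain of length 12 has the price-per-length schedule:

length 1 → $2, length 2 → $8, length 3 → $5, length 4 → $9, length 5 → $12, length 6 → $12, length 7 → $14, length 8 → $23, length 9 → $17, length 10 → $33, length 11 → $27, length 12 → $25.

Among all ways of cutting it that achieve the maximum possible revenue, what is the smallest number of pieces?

Consider every possible first cut. r[k] is the best of p[i]+r[k−i] over all sellable i≤k.
r[1] = 2
r[2] = 8
r[3] = 10  (first piece 1, then r[2]=8)
r[4] = 16  (first piece 2, then r[2]=8)
r[5] = 18  (first piece 1, then r[4]=16)
r[6] = 24  (first piece 2, then r[4]=16)
r[7] = 26  (first piece 1, then r[6]=24)
r[8] = 32  (first piece 2, then r[6]=24)
r[9] = 34  (first piece 1, then r[8]=32)
r[10] = 40  (first piece 2, then r[8]=32)
r[11] = 42  (first piece 1, then r[10]=40)
r[12] = 48  (first piece 2, then r[10]=40)
Maximum revenue is $48.
Now minimize piece count subject to staying optimal: for each k, pieces[k] = 1 + min over i with p[i]+r[k−i]=r[k] of pieces[k−i].
pieces[9] = 5
pieces[10] = 5
pieces[11] = 6
pieces[12] = 6

6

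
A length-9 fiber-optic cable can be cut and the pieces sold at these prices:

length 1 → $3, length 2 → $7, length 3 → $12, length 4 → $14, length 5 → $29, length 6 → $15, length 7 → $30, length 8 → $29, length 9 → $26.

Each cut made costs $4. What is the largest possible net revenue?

Build v[k] bottom-up: v[k] = max over allowed piece i of (p[i] + v[k−i]) − 4 per cut.
v[1] = 3
v[2] = max(3+3-4, 7+0) = 7
v[3] = max(3+7-4, 7+3-4, 12+0) = 12
v[4] = max(3+12-4, 7+7-4, 12+3-4, 14+0) = 14
v[5] = max(3+14-4, 7+12-4, 12+7-4, 14+3-4, 29+0) = 29
v[6] = max(3+29-4, 7+14-4, 12+12-4, 14+7-4, 29+3-4, 15+0) = 28
v[7] = max(3+28-4, 7+29-4, 12+14-4, …, 15+3-4, 30+0) = 32
v[8] = max(3+32-4, 7+28-4, 12+29-4, …, 30+3-4, 29+0) = 37
v[9] = max(3+37-4, 7+32-4, 12+28-4, …, 29+3-4, 26+0) = 39
One optimal plan: pieces 5 + 4 (1 cut) → $43 − $4 = $39.

39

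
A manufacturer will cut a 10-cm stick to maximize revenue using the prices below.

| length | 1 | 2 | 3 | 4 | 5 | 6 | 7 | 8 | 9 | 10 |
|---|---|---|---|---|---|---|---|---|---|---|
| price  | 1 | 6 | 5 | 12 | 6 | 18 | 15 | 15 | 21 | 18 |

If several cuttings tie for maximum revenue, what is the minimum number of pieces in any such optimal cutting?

2

Let r[k] be the best obtainable value from length k. For each k, try every first piece i and keep the best of price[i] + r[k−i].
r[1] = 1
r[2] = max(1+1, 6+0) = 6
r[3] = max(1+6, 6+1, 5+0) = 7
r[4] = max(1+7, 6+6, 5+1, 12+0) = 12
r[5] = max(1+12, 6+7, 5+6, 12+1, 6+0) = 13
r[6] = max(1+13, 6+12, 5+7, 12+6, 6+1, 18+0) = 18
r[7] = max(1+18, 6+13, 5+12, …, 18+1, 15+0) = 19
r[8] = max(1+19, 6+18, 5+13, …, 15+1, 15+0) = 24
r[9] = max(1+24, 6+19, 5+18, …, 15+1, 21+0) = 25
r[10] = max(1+25, 6+24, 5+19, …, 21+1, 18+0) = 30
Maximum revenue is $30.
Now minimize piece count subject to staying optimal: for each k, pieces[k] = 1 + min over i with p[i]+r[k−i]=r[k] of pieces[k−i].
pieces[7] = 2
pieces[8] = 2
pieces[9] = 3
pieces[10] = 2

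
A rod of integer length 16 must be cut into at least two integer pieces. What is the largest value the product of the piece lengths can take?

Define f[k] = max over 1≤i<k of i · max(k−i, f[k−i]); the inner max lets the remainder stay uncut if that's better.
f[2] = 1*max(1,0) = 1*1 = 1
f[3] = max(1*2, 2*1) = 2
f[4] = max(1*3, 2*2, 3*1) = 4
f[5] = max(1*4, 2*3, 3*2, 4*1) = 6
f[6] = max(1*6, 2*4, 3*3, 4*2, 5*1) = 9
f[7] = max(1*9, 2*6, 3*4, 4*3, 5*2, 6*1) = 12
f[8] = max(1*12, 2*9, 3*6, …, 6*2, 7*1) = 18
f[9] = max(1*18, 2*12, 3*9, …, 7*2, 8*1) = 27
f[10] = max(1*27, 2*18, 3*12, …, 8*2, 9*1) = 36
f[11] = max(1*36, 2*27, 3*18, …, 9*2, 10*1) = 54
f[12] = max(1*54, 2*36, 3*27, …, 10*2, 11*1) = 81
f[13] = max(1*81, 2*54, 3*36, …, 11*2, 12*1) = 108
f[14] = max(1*108, 2*81, 3*54, …, 12*2, 13*1) = 162
f[15] = max(1*162, 2*108, 3*81, …, 13*2, 14*1) = 243
f[16] = max(1*243, 2*162, 3*108, …, 14*2, 15*1) = 324
One optimal split: 3 + 3 + 3 + 3 + 2 + 2; product 3*3*3*3*2*2 = 324.

324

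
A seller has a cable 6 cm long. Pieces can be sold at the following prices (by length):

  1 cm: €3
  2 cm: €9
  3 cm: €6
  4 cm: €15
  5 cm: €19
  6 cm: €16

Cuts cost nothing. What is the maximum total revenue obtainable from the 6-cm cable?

Build v[k] bottom-up: v[k] = max over allowed piece i of (p[i] + v[k−i]).
v[1] = 3
v[2] = 9
v[3] = 12  (first piece 1, then v[2]=9)
v[4] = 18  (first piece 2, then v[2]=9)
v[5] = 21  (first piece 1, then v[4]=18)
v[6] = 27  (first piece 2, then v[4]=18)
One optimal cutting: 2 + 2 + 2 → €9 + €9 + €9 = €27.

27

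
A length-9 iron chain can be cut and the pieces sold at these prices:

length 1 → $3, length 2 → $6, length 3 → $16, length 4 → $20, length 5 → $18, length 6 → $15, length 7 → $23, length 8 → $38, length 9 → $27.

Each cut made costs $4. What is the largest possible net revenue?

40

Consider every possible first cut. net[k] is the best of p[i]+net[k−i] over all sellable i≤k, charging 4 whenever i<k.
net[1] = 3
net[2] = max(3+3-4, 6+0) = 6
net[3] = max(3+6-4, 6+3-4, 16+0) = 16
net[4] = max(3+16-4, 6+6-4, 16+3-4, 20+0) = 20
net[5] = max(3+20-4, 6+16-4, 16+6-4, 20+3-4, 18+0) = 19
net[6] = max(3+19-4, 6+20-4, 16+16-4, 20+6-4, 18+3-4, 15+0) = 28
net[7] = max(3+28-4, 6+19-4, 16+20-4, …, 15+3-4, 23+0) = 32
net[8] = max(3+32-4, 6+28-4, 16+19-4, …, 23+3-4, 38+0) = 38
net[9] = max(3+38-4, 6+32-4, 16+28-4, …, 38+3-4, 27+0) = 40
One optimal plan: pieces 3 + 3 + 3 (2 cuts) → $48 − $8 = $40.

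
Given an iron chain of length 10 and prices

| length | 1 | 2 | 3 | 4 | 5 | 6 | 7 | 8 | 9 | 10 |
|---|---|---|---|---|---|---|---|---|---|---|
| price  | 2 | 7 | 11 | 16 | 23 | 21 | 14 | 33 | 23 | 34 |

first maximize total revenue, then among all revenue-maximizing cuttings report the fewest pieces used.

Consider every possible first cut. r[k] is the best of p[i]+r[k−i] over all sellable i≤k.
r[1] = 2
r[2] = 7
r[3] = 11
r[4] = 16
r[5] = 23
r[6] = 25  (first piece 1, then r[5]=23)
r[7] = 30  (first piece 2, then r[5]=23)
r[8] = 34  (first piece 3, then r[5]=23)
r[9] = 39  (first piece 4, then r[5]=23)
r[10] = 46  (first piece 5, then r[5]=23)
Maximum revenue is $46.
Now minimize piece count subject to staying optimal: for each k, pieces[k] = 1 + min over i with p[i]+r[k−i]=r[k] of pieces[k−i].
pieces[7] = 2
pieces[8] = 2
pieces[9] = 2
pieces[10] = 2

2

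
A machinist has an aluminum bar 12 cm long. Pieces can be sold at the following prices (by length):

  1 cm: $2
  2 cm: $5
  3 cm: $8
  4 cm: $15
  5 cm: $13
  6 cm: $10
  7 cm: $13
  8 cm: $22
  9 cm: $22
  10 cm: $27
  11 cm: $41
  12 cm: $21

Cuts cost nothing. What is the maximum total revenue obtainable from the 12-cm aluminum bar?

Build r[k] bottom-up: r[k] = max over allowed piece i of (p[i] + r[k−i]).
r[1] = 2
r[2] = max(2+2, 5+0) = 5
r[3] = max(2+5, 5+2, 8+0) = 8
r[4] = max(2+8, 5+5, 8+2, 15+0) = 15
r[5] = max(2+15, 5+8, 8+5, 15+2, 13+0) = 17
r[6] = max(2+17, 5+15, 8+8, 15+5, 13+2, 10+0) = 20
r[7] = max(2+20, 5+17, 8+15, …, 10+2, 13+0) = 23
r[8] = max(2+23, 5+20, 8+17, …, 13+2, 22+0) = 30
r[9] = max(2+30, 5+23, 8+20, …, 22+2, 22+0) = 32
r[10] = max(2+32, 5+30, 8+23, …, 22+2, 27+0) = 35
r[11] = max(2+35, 5+32, 8+30, …, 27+2, 41+0) = 41
r[12] = max(2+41, 5+35, 8+32, …, 41+2, 21+0) = 45
One optimal cutting: 4 + 4 + 4 → $15 + $15 + $15 = $45.

45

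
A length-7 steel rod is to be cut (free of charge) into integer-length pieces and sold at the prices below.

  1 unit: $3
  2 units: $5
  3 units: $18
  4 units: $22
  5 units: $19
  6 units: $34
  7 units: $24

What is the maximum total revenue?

Let best[k] be the best obtainable value from length k. For each k, try every first piece i and keep the best of price[i] + best[k−i].
best[1] = 3
best[2] = max(3+3, 5+0) = 6
best[3] = max(3+6, 5+3, 18+0) = 18
best[4] = max(3+18, 5+6, 18+3, 22+0) = 22
best[5] = max(3+22, 5+18, 18+6, 22+3, 19+0) = 25
best[6] = max(3+25, 5+22, 18+18, 22+6, 19+3, 34+0) = 36
best[7] = max(3+36, 5+25, 18+22, …, 34+3, 24+0) = 40
One optimal cutting: 4 + 3 → $22 + $18 = $40.

40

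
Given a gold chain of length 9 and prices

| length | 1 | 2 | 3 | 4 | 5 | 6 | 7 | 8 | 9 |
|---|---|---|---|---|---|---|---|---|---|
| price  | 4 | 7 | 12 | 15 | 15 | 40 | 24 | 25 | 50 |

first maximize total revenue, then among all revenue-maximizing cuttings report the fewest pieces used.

2

Build r[k] bottom-up: r[k] = max over allowed piece i of (p[i] + r[k−i]).
r[1] = 4
r[2] = 8  (first piece 1, then r[1]=4)
r[3] = 12  (first piece 1, then r[2]=8)
r[4] = 16  (first piece 1, then r[3]=12)
r[5] = 20  (first piece 1, then r[4]=16)
r[6] = 40
r[7] = 44  (first piece 1, then r[6]=40)
r[8] = 48  (first piece 1, then r[7]=44)
r[9] = 52  (first piece 1, then r[8]=48)
Maximum revenue is $52.
Now minimize piece count subject to staying optimal: for each k, pieces[k] = 1 + min over i with p[i]+r[k−i]=r[k] of pieces[k−i].
pieces[6] = 1
pieces[7] = 2
pieces[8] = 3
pieces[9] = 2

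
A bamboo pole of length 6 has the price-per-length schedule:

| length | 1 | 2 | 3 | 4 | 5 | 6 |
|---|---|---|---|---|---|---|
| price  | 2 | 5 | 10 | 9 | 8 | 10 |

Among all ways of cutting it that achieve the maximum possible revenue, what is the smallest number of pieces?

Let r[k] be the best obtainable value from length k. For each k, try every first piece i and keep the best of price[i] + r[k−i].
r[1] = 2
r[2] = max(2+2, 5+0) = 5
r[3] = max(2+5, 5+2, 10+0) = 10
r[4] = max(2+10, 5+5, 10+2, 9+0) = 12
r[5] = max(2+12, 5+10, 10+5, 9+2, 8+0) = 15
r[6] = max(2+15, 5+12, 10+10, 9+5, 8+2, 10+0) = 20
Maximum revenue is $20.
Now minimize piece count subject to staying optimal: for each k, pieces[k] = 1 + min over i with p[i]+r[k−i]=r[k] of pieces[k−i].
pieces[3] = 1
pieces[4] = 2
pieces[5] = 2
pieces[6] = 2

2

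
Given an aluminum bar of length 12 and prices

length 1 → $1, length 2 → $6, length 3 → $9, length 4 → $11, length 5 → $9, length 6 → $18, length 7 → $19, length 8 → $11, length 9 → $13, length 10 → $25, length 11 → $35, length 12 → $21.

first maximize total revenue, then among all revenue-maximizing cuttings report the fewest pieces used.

Let r[k] be the best obtainable value from length k. For each k, try every first piece i and keep the best of price[i] + r[k−i].
r[1] = 1
r[2] = 6
r[3] = 9
r[4] = 12  (first piece 2, then r[2]=6)
r[5] = 15  (first piece 2, then r[3]=9)
r[6] = 18  (first piece 2, then r[4]=12)
r[7] = 21  (first piece 2, then r[5]=15)
r[8] = 24  (first piece 2, then r[6]=18)
r[9] = 27  (first piece 2, then r[7]=21)
r[10] = 30  (first piece 2, then r[8]=24)
r[11] = 35
r[12] = 36  (first piece 1, then r[11]=35)
Maximum revenue is $36.
Now minimize piece count subject to staying optimal: for each k, pieces[k] = 1 + min over i with p[i]+r[k−i]=r[k] of pieces[k−i].
pieces[9] = 2
pieces[10] = 3
pieces[11] = 1
pieces[12] = 2

2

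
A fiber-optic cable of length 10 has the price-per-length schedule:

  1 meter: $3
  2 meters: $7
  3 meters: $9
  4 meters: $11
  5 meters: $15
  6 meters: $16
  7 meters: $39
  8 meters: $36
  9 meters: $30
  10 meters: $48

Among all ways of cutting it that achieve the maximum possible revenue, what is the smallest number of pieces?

Let r[k] be the best obtainable value from length k. For each k, try every first piece i and keep the best of price[i] + r[k−i].
r[1] = 3
r[2] = max(3+3, 7+0) = 7
r[3] = max(3+7, 7+3, 9+0) = 10
r[4] = max(3+10, 7+7, 9+3, 11+0) = 14
r[5] = max(3+14, 7+10, 9+7, 11+3, 15+0) = 17
r[6] = max(3+17, 7+14, 9+10, 11+7, 15+3, 16+0) = 21
r[7] = max(3+21, 7+17, 9+14, …, 16+3, 39+0) = 39
r[8] = max(3+39, 7+21, 9+17, …, 39+3, 36+0) = 42
r[9] = max(3+42, 7+39, 9+21, …, 36+3, 30+0) = 46
r[10] = max(3+46, 7+42, 9+39, …, 30+3, 48+0) = 49
Maximum revenue is $49.
Now minimize piece count subject to staying optimal: for each k, pieces[k] = 1 + min over i with p[i]+r[k−i]=r[k] of pieces[k−i].
pieces[7] = 1
pieces[8] = 2
pieces[9] = 2
pieces[10] = 3

3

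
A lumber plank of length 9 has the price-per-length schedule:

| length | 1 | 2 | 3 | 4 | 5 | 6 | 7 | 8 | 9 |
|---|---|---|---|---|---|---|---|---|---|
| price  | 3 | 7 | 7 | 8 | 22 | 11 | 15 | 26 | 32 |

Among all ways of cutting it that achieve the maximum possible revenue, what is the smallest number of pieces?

Build r[k] bottom-up: r[k] = max over allowed piece i of (p[i] + r[k−i]).
r[1] = 3
r[2] = max(3+3, 7+0) = 7
r[3] = max(3+7, 7+3, 7+0) = 10
r[4] = max(3+10, 7+7, 7+3, 8+0) = 14
r[5] = max(3+14, 7+10, 7+7, 8+3, 22+0) = 22
r[6] = max(3+22, 7+14, 7+10, 8+7, 22+3, 11+0) = 25
r[7] = max(3+25, 7+22, 7+14, …, 11+3, 15+0) = 29
r[8] = max(3+29, 7+25, 7+22, …, 15+3, 26+0) = 32
r[9] = max(3+32, 7+29, 7+25, …, 26+3, 32+0) = 36
Maximum revenue is $36.
Now minimize piece count subject to staying optimal: for each k, pieces[k] = 1 + min over i with p[i]+r[k−i]=r[k] of pieces[k−i].
pieces[6] = 2
pieces[7] = 2
pieces[8] = 3
pieces[9] = 3

3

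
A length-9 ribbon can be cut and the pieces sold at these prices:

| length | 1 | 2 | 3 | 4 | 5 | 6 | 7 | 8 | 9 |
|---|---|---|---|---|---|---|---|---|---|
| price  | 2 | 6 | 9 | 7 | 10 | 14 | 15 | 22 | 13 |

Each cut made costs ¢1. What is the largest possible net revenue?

25

Consider every possible first cut. v[k] is the best of p[i]+v[k−i] over all sellable i≤k, charging 1 whenever i<k.
v[1] = 2
v[2] = 6
v[3] = 9
v[4] = 11  (first piece 2, then v[2]=6)
v[5] = 14  (first piece 2, then v[3]=9)
v[6] = 17  (first piece 3, then v[3]=9)
v[7] = 19  (first piece 2, then v[5]=14)
v[8] = 22  (first piece 2, then v[6]=17)
v[9] = 25  (first piece 3, then v[6]=17)
One optimal plan: pieces 3 + 3 + 3 (2 cuts) → ¢27 − ¢2 = ¢25.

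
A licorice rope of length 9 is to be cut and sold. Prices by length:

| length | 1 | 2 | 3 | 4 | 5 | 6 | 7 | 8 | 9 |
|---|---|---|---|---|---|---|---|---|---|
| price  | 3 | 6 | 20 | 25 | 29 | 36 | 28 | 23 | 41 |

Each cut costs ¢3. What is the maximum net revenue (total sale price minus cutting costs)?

Consider every possible first cut. r[k] is the best of p[i]+r[k−i] over all sellable i≤k, charging 3 whenever i<k.
r[1] = 3
r[2] = max(3+3-3, 6+0) = 6
r[3] = max(3+6-3, 6+3-3, 20+0) = 20
r[4] = max(3+20-3, 6+6-3, 20+3-3, 25+0) = 25
r[5] = max(3+25-3, 6+20-3, 20+6-3, 25+3-3, 29+0) = 29
r[6] = max(3+29-3, 6+25-3, 20+20-3, 25+6-3, 29+3-3, 36+0) = 37
r[7] = max(3+37-3, 6+29-3, 20+25-3, …, 36+3-3, 28+0) = 42
r[8] = max(3+42-3, 6+37-3, 20+29-3, …, 28+3-3, 23+0) = 47
r[9] = max(3+47-3, 6+42-3, 20+37-3, …, 23+3-3, 41+0) = 54
One optimal plan: pieces 3 + 3 + 3 (2 cuts) → ¢60 − ¢6 = ¢54.

54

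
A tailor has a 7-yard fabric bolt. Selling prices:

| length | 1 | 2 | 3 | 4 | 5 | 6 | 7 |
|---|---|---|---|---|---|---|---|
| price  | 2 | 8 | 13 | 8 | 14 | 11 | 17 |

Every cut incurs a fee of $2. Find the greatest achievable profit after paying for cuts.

25

Let v[k] be the best obtainable value from length k. For each k, try every first piece i and keep the best of price[i] + v[k−i] minus the 2 cut fee when i<k.
v[1] = 2
v[2] = max(2+2-2, 8+0) = 8
v[3] = max(2+8-2, 8+2-2, 13+0) = 13
v[4] = max(2+13-2, 8+8-2, 13+2-2, 8+0) = 14
v[5] = max(2+14-2, 8+13-2, 13+8-2, 8+2-2, 14+0) = 19
v[6] = max(2+19-2, 8+14-2, 13+13-2, 8+8-2, 14+2-2, 11+0) = 24
v[7] = max(2+24-2, 8+19-2, 13+14-2, …, 11+2-2, 17+0) = 25
One optimal plan: pieces 3 + 2 + 2 (2 cuts) → $29 − $4 = $25.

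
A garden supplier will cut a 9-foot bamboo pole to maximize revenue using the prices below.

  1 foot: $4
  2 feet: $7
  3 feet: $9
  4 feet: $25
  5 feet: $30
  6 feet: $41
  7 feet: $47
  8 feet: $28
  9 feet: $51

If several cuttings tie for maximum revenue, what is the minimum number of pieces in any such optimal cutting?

Let r[k] be the best obtainable value from length k. For each k, try every first piece i and keep the best of price[i] + r[k−i].
r[1] = 4
r[2] = max(4+4, 7+0) = 8
r[3] = max(4+8, 7+4, 9+0) = 12
r[4] = max(4+12, 7+8, 9+4, 25+0) = 25
r[5] = max(4+25, 7+12, 9+8, 25+4, 30+0) = 30
r[6] = max(4+30, 7+25, 9+12, 25+8, 30+4, 41+0) = 41
r[7] = max(4+41, 7+30, 9+25, …, 41+4, 47+0) = 47
r[8] = max(4+47, 7+41, 9+30, …, 47+4, 28+0) = 51
r[9] = max(4+51, 7+47, 9+41, …, 28+4, 51+0) = 55
Maximum revenue is $55.
Now minimize piece count subject to staying optimal: for each k, pieces[k] = 1 + min over i with p[i]+r[k−i]=r[k] of pieces[k−i].
pieces[6] = 1
pieces[7] = 1
pieces[8] = 2
pieces[9] = 2

2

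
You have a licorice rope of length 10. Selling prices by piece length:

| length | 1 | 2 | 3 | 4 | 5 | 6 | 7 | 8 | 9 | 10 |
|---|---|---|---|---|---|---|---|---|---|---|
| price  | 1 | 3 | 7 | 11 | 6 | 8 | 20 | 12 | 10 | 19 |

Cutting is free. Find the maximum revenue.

27

Build best[k] bottom-up: best[k] = max over allowed piece i of (p[i] + best[k−i]).
best[1] = 1
best[2] = max(1+1, 3+0) = 3
best[3] = max(1+3, 3+1, 7+0) = 7
best[4] = max(1+7, 3+3, 7+1, 11+0) = 11
best[5] = max(1+11, 3+7, 7+3, 11+1, 6+0) = 12
best[6] = max(1+12, 3+11, 7+7, 11+3, 6+1, 8+0) = 14
best[7] = max(1+14, 3+12, 7+11, …, 8+1, 20+0) = 20
best[8] = max(1+20, 3+14, 7+12, …, 20+1, 12+0) = 22
best[9] = max(1+22, 3+20, 7+14, …, 12+1, 10+0) = 23
best[10] = max(1+23, 3+22, 7+20, …, 10+1, 19+0) = 27
One optimal cutting: 7 + 3 → ¢20 + ¢7 = ¢27.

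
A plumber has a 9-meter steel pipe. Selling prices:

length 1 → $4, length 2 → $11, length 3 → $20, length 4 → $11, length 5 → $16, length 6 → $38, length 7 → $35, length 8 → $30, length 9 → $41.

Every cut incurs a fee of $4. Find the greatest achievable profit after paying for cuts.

Build net[k] bottom-up: net[k] = max over allowed piece i of (p[i] + net[k−i]) − 4 per cut.
net[1] = 4
net[2] = 11
net[3] = 20
net[4] = 20  (first piece 1, then net[3]=20)
net[5] = 27  (first piece 2, then net[3]=20)
net[6] = 38
net[7] = 38  (first piece 1, then net[6]=38)
net[8] = 45  (first piece 2, then net[6]=38)
net[9] = 54  (first piece 3, then net[6]=38)
One optimal plan: pieces 6 + 3 (1 cut) → $58 − $4 = $54.

54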